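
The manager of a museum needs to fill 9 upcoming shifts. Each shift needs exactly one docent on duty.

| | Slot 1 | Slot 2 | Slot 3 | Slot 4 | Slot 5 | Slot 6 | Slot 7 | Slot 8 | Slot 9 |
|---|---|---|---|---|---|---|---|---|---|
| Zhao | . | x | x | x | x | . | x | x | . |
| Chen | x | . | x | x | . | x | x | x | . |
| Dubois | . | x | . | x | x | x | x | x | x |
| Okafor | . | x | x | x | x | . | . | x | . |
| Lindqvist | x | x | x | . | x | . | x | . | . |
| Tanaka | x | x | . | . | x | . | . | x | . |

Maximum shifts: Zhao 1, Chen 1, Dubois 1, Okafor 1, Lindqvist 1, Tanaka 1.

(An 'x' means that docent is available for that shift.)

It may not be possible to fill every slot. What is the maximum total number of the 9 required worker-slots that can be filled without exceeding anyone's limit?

Total capacity across all docents is 1+1+1+1+1+1 = 6, and 9 slots are needed, so at most 6 can be filled.
An assignment achieving 6: Slot 1→Lindqvist, Slot 2→Tanaka, Slot 3→Zhao, Slot 4→Okafor, Slot 6→Chen, Slot 9→Dubois.
Loads: Zhao 1/1, Chen 1/1, Dubois 1/1, Okafor 1/1, Lindqvist 1/1, Tanaka 1/1.

6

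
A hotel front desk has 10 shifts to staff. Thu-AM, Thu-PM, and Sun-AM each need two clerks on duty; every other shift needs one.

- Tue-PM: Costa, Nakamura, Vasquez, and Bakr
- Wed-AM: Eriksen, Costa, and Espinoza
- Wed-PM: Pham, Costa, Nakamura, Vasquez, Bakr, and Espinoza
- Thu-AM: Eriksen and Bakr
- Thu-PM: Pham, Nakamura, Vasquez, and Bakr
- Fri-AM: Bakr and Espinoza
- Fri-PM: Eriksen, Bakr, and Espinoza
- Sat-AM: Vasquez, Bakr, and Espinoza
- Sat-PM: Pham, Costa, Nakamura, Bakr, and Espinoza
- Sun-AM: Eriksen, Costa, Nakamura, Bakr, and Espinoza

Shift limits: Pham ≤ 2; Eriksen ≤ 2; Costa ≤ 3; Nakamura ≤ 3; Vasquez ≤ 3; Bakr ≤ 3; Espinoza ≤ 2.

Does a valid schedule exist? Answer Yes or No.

Thu-AM can only be covered by Eriksen and Bakr, so that assignment is forced.
One valid schedule: Tue-PM→Costa, Wed-AM→Eriksen, Wed-PM→Pham, Thu-AM→Eriksen+Bakr, Thu-PM→Nakamura+Vasquez, Fri-AM→Bakr, Fri-PM→Bakr, Sat-AM→Vasquez, Sat-PM→Pham, Sun-AM→Costa+Nakamura.
Loads: Pham 2/2, Eriksen 2/2, Costa 2/3, Nakamura 2/3, Vasquez 2/3, Bakr 3/3, Espinoza 0/2 — all within limits.

Yes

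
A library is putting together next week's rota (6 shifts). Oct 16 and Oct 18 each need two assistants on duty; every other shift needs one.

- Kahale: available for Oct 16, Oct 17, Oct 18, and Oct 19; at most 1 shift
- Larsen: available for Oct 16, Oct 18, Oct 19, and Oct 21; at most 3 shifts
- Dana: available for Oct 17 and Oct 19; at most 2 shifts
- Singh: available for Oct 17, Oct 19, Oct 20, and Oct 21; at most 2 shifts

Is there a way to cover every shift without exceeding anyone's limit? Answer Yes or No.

Total capacity is 8 and 8 slots are needed, so capacity alone doesn't rule it out.
Shifts {Oct 16, Oct 18} need 4 worker-slots in total, but the assistants available for any of those shifts (Kahale and Larsen) can supply at most 3 among them. So no valid schedule exists.

No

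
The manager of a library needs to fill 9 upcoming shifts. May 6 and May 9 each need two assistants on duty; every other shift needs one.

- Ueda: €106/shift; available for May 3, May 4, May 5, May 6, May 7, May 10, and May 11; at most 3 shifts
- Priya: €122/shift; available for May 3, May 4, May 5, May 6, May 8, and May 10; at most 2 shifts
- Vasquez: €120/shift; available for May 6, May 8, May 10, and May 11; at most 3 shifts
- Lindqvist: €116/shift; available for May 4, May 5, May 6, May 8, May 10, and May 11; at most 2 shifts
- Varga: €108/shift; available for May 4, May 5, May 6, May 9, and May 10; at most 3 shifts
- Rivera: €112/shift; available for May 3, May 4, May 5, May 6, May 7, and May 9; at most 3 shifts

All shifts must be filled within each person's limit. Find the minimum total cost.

May 9 can only be covered by Varga and Rivera, so that assignment is forced.
Picking the cheapest available assistant for each shift independently would cost €1186, but that ignores the shift limits.
An optimal schedule: May 3→Ueda, May 4→Varga, May 5→Rivera, May 6→Rivera+Lindqvist, May 7→Ueda, May 8→Lindqvist, May 9→Varga+Rivera, May 10→Varga, May 11→Ueda.
Total: 106 + 108 + 112 + 112 + 116 + 106 + 116 + 108 + 112 + 108 + 106 = €1210.

€1210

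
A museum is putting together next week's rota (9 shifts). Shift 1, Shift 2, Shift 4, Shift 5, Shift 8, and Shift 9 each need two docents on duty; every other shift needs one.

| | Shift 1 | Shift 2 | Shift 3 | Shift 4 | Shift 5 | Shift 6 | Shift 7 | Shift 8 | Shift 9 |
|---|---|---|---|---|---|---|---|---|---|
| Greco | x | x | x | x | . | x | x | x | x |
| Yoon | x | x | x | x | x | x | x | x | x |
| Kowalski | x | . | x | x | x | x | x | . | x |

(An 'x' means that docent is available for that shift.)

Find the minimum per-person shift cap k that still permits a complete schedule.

5

With 3 docents and 15 worker-slots to fill, someone must work at least ⌈15/3⌉ = 5 shifts, so k ≥ 5.
k = 5 works: Shift 1→Greco+Yoon, Shift 2→Greco+Yoon, Shift 3→Greco, Shift 4→Greco+Kowalski, Shift 5→Yoon+Kowalski, Shift 6→Kowalski, Shift 7→Kowalski, Shift 8→Greco+Yoon, Shift 9→Yoon+Kowalski.
Loads: Greco 5, Yoon 5, Kowalski 5 — all ≤ 5.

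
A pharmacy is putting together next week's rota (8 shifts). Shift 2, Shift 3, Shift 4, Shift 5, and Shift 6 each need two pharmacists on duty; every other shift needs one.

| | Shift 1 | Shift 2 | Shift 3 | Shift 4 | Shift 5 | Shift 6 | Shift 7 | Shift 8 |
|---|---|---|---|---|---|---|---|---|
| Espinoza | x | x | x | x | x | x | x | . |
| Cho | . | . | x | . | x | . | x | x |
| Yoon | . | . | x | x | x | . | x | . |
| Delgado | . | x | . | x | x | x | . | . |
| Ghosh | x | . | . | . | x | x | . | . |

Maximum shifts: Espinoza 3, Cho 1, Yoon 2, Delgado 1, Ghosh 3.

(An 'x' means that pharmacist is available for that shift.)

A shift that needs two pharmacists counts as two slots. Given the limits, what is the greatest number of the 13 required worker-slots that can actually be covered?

10

Total capacity across all pharmacists is 3+1+2+1+3 = 10, and 13 slots are needed, so at most 10 can be filled.
An assignment achieving 10: Shift 1→Ghosh, Shift 2→Espinoza+Delgado, Shift 3→Espinoza+Yoon, Shift 4→Espinoza+Yoon, Shift 5→Ghosh, Shift 6→Ghosh, Shift 8→Cho.
Loads: Espinoza 3/3, Cho 1/1, Yoon 2/2, Delgado 1/1, Ghosh 3/3.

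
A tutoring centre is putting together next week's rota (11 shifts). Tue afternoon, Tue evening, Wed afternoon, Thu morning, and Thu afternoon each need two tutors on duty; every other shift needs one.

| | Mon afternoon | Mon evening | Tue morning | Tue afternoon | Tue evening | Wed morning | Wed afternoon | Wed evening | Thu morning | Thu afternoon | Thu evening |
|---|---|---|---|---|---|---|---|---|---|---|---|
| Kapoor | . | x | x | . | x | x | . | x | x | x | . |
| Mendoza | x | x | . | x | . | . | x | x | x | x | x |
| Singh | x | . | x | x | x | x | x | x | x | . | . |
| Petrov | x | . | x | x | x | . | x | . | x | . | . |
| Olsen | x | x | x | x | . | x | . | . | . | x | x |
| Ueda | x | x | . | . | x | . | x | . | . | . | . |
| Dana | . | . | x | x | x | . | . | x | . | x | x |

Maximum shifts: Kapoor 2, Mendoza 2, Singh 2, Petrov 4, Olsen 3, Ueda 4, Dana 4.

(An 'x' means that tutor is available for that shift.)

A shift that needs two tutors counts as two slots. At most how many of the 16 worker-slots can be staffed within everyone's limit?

16

Total capacity across all tutors is 2+2+2+4+3+4+4 = 21, and 16 slots are needed, so at most 16 can be filled.
An assignment achieving 16: Mon afternoon→Petrov, Mon evening→Kapoor, Tue morning→Petrov, Tue afternoon→Petrov+Olsen, Tue evening→Ueda+Dana, Wed morning→Kapoor, Wed afternoon→Mendoza+Singh, Wed evening→Dana, Thu morning→Singh+Petrov, Thu afternoon→Olsen+Dana, Thu evening→Mendoza.
Loads: Kapoor 2/2, Mendoza 2/2, Singh 2/2, Petrov 4/4, Olsen 2/3, Ueda 1/4, Dana 3/4.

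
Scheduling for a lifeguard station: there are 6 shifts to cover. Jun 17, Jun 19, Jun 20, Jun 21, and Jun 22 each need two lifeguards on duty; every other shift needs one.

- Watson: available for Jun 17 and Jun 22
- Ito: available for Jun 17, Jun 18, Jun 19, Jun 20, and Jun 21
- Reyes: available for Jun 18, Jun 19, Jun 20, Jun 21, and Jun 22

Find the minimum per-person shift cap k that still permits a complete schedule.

5

With 3 lifeguards and 11 worker-slots to fill, someone must work at least ⌈11/3⌉ = 4 shifts, so k ≥ 4.
k = 4 is infeasible (exhaustive check).
k = 5 works: Jun 17→Watson+Ito, Jun 18→Ito, Jun 19→Ito+Reyes, Jun 20→Ito+Reyes, Jun 21→Ito+Reyes, Jun 22→Watson+Reyes.
Loads: Watson 2, Ito 5, Reyes 4 — all ≤ 5.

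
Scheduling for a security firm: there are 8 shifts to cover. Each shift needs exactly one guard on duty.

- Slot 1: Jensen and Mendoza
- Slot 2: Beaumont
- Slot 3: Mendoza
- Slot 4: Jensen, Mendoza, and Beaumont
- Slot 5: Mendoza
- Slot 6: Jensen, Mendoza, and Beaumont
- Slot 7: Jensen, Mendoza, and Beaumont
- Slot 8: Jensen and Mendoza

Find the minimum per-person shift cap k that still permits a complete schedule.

3

With 3 guards and 8 worker-slots to fill, someone must work at least ⌈8/3⌉ = 3 shifts, so k ≥ 3.
k = 3 works: Slot 1→Jensen, Slot 2→Beaumont, Slot 3→Mendoza, Slot 4→Jensen, Slot 5→Mendoza, Slot 6→Mendoza, Slot 7→Beaumont, Slot 8→Jensen.
Loads: Jensen 3, Mendoza 3, Beaumont 2 — all ≤ 3.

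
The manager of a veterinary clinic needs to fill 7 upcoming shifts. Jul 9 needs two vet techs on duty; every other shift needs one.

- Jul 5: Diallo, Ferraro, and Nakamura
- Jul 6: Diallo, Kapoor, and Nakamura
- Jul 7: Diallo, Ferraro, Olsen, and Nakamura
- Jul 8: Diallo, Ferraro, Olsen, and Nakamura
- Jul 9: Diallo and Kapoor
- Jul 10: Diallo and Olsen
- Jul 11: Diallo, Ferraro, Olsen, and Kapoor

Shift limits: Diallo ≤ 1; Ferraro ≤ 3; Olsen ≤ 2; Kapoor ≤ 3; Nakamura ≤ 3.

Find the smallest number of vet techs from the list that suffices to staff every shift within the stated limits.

8 slots to fill and no one can take more than 3, so at least ⌈8/3⌉ = 3 vet techs are needed.
Shifts {Jul 5, Jul 9, Jul 10} need 4 slots, but among the vet techs available for them (Diallo, Ferraro, Olsen, Kapoor, and Nakamura) any 3 together supply at most 3. So 3 vet techs are not enough.
Diallo, Ferraro, Olsen, and Kapoor alone can cover everything: Jul 5→Ferraro, Jul 6→Kapoor, Jul 7→Ferraro, Jul 8→Ferraro, Jul 9→Diallo+Kapoor, Jul 10→Olsen, Jul 11→Olsen.

4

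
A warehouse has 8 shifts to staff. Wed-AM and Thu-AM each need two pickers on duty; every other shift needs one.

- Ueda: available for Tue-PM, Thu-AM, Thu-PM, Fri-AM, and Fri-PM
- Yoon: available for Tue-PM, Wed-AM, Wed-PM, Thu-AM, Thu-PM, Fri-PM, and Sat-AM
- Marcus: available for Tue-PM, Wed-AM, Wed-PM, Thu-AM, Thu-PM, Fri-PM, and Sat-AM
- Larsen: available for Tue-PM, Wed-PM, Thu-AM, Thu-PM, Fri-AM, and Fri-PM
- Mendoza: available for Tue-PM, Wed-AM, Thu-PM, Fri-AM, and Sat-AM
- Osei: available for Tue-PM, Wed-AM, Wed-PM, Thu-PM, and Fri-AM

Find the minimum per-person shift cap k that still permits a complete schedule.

With 6 pickers and 10 worker-slots to fill, someone must work at least ⌈10/6⌉ = 2 shifts, so k ≥ 2.
k = 2 works: Tue-PM→Marcus, Wed-AM→Mendoza+Osei, Wed-PM→Yoon, Thu-AM→Marcus+Larsen, Thu-PM→Larsen, Fri-AM→Ueda, Fri-PM→Ueda, Sat-AM→Yoon.
Loads: Ueda 2, Yoon 2, Marcus 2, Larsen 2, Mendoza 1, Osei 1 — all ≤ 2.

2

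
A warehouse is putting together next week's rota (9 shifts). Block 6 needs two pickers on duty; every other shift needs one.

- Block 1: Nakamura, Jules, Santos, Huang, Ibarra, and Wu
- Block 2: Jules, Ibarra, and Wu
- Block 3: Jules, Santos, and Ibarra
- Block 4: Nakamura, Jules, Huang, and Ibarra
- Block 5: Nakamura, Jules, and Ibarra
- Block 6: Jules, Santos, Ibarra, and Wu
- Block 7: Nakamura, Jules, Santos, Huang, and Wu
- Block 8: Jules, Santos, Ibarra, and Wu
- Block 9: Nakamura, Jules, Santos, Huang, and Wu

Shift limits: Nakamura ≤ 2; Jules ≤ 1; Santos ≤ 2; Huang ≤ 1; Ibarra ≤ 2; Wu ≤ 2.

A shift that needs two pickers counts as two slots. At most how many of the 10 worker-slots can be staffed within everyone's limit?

Total capacity across all pickers is 2+1+2+1+2+2 = 10, and 10 slots are needed, so at most 10 can be filled.
An assignment achieving 10: Block 1→Wu, Block 2→Jules, Block 3→Santos, Block 4→Nakamura, Block 5→Nakamura, Block 6→Santos+Ibarra, Block 7→Huang, Block 8→Ibarra, Block 9→Wu.
Loads: Nakamura 2/2, Jules 1/1, Santos 2/2, Huang 1/1, Ibarra 2/2, Wu 2/2.

10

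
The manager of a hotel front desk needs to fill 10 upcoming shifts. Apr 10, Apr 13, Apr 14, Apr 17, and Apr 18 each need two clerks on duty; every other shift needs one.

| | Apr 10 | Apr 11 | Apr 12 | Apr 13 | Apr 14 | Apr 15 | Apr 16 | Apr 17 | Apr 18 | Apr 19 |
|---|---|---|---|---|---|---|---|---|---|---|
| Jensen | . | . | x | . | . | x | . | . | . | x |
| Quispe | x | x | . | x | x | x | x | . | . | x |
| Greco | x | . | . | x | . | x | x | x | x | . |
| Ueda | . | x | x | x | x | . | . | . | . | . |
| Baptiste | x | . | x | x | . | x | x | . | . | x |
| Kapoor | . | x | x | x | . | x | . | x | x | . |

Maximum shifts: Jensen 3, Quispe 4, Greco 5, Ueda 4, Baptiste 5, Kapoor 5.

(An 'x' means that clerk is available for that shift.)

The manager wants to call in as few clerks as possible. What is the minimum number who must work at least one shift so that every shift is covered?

4

15 slots to fill and no one can take more than 5, so at least ⌈15/5⌉ = 3 clerks are needed.
Shifts {Apr 14, Apr 17} need 4 slots, but among the clerks available for them (Quispe, Greco, Ueda, and Kapoor) any 3 together supply at most 3. So 3 clerks are not enough.
Quispe, Greco, Ueda, and Kapoor alone can cover everything: Apr 10→Quispe+Greco, Apr 11→Ueda, Apr 12→Ueda, Apr 13→Greco+Ueda, Apr 14→Quispe+Ueda, Apr 15→Greco, Apr 16→Quispe, Apr 17→Greco+Kapoor, Apr 18→Greco+Kapoor, Apr 19→Quispe.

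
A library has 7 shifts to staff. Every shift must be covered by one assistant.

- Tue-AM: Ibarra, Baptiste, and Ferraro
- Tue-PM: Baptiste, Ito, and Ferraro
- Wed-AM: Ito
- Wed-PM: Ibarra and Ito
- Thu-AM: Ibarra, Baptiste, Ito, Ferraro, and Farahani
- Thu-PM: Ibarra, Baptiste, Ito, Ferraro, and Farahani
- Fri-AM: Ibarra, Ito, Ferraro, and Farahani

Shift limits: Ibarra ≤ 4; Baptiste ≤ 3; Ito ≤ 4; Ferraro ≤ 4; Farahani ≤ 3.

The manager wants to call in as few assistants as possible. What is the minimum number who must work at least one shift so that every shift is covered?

2

7 slots to fill and no one can take more than 4, so at least ⌈7/4⌉ = 2 assistants are needed.
Ibarra and Ito alone can cover everything: Tue-AM→Ibarra, Tue-PM→Ito, Wed-AM→Ito, Wed-PM→Ibarra, Thu-AM→Ibarra, Thu-PM→Ibarra, Fri-AM→Ito.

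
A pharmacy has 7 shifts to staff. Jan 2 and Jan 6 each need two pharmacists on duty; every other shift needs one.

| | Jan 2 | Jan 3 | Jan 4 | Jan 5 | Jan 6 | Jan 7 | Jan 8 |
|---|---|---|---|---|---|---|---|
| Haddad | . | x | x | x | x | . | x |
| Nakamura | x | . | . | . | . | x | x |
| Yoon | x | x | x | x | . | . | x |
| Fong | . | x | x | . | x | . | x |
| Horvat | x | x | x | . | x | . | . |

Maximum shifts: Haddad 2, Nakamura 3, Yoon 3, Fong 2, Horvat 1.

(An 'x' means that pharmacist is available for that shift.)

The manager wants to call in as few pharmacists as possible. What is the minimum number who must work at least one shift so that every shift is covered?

9 slots to fill and no one can take more than 3, so at least ⌈9/3⌉ = 3 pharmacists are needed.
Any 3 pharmacists together have capacity at most 3+3+2 = 8 < 9 slots, so 3 can never suffice.
Haddad, Nakamura, Yoon, and Fong alone can cover everything: Jan 2→Nakamura+Yoon, Jan 3→Yoon, Jan 4→Yoon, Jan 5→Haddad, Jan 6→Haddad+Fong, Jan 7→Nakamura, Jan 8→Nakamura.

4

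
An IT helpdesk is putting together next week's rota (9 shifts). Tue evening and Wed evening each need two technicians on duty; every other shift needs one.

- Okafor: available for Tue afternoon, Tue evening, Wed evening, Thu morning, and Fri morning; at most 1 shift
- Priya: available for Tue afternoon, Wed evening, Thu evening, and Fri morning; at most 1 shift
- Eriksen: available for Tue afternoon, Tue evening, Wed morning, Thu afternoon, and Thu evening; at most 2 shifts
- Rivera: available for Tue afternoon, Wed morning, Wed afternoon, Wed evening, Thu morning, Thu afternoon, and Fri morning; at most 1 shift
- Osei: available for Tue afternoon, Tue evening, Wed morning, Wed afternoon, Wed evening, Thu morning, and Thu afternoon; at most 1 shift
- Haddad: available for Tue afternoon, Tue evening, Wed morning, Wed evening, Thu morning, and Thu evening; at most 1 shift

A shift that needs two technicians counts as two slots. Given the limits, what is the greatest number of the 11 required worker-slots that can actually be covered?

Total capacity across all technicians is 1+1+2+1+1+1 = 7, and 11 slots are needed, so at most 7 can be filled.
An assignment achieving 7: Tue evening→Eriksen+Osei, Wed morning→Haddad, Wed afternoon→Rivera, Thu afternoon→Eriksen, Thu evening→Priya, Fri morning→Okafor.
Loads: Okafor 1/1, Priya 1/1, Eriksen 2/2, Rivera 1/1, Osei 1/1, Haddad 1/1.

7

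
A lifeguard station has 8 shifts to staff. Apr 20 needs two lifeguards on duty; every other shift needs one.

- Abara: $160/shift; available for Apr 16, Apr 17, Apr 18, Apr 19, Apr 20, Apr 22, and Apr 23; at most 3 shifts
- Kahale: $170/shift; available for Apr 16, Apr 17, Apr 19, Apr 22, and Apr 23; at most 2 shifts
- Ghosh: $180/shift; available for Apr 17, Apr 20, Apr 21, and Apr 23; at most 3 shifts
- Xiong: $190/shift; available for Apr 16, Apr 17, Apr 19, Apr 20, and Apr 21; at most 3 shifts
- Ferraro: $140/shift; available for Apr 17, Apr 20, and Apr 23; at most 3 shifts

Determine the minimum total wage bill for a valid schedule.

Apr 18 can only be covered by Abara, so that assignment is forced.
Picking the cheapest available lifeguard for each shift independently would cost $1400, but that ignores the shift limits.
An optimal schedule: Apr 16→Kahale, Apr 17→Ferraro, Apr 18→Abara, Apr 19→Kahale, Apr 20→Ferraro+Abara, Apr 21→Ghosh, Apr 22→Abara, Apr 23→Ferraro.
Total: 170 + 140 + 160 + 170 + 140 + 160 + 180 + 160 + 140 = $1420.

$1420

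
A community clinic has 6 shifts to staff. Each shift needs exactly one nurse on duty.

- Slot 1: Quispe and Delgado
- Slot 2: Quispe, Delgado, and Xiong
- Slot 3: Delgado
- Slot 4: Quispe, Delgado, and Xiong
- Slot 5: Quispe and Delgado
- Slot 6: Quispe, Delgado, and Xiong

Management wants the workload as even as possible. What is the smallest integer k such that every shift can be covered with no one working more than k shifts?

2

With 3 nurses and 6 worker-slots to fill, someone must work at least ⌈6/3⌉ = 2 shifts, so k ≥ 2.
k = 2 works: Slot 1→Quispe, Slot 2→Delgado, Slot 3→Delgado, Slot 4→Xiong, Slot 5→Quispe, Slot 6→Xiong.
Loads: Quispe 2, Delgado 2, Xiong 2 — all ≤ 2.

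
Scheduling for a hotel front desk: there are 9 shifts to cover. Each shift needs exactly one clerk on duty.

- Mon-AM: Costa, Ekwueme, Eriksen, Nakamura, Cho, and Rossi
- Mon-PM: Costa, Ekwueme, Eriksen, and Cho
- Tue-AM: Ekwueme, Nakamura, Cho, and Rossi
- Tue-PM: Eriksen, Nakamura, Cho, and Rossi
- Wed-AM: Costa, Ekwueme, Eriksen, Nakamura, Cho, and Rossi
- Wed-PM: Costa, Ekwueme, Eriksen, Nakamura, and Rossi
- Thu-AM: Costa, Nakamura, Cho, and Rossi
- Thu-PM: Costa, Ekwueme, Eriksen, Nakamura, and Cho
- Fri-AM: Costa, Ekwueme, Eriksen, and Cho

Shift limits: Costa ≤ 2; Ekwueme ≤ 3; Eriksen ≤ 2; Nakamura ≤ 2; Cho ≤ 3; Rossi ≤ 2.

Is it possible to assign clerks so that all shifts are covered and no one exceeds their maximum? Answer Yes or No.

Yes

One valid schedule: Mon-AM→Nakamura, Mon-PM→Costa, Tue-AM→Ekwueme, Tue-PM→Eriksen, Wed-AM→Nakamura, Wed-PM→Ekwueme, Thu-AM→Costa, Thu-PM→Eriksen, Fri-AM→Ekwueme.
Loads: Costa 2/2, Ekwueme 3/3, Eriksen 2/2, Nakamura 2/2, Cho 0/3, Rossi 0/2 — all within limits.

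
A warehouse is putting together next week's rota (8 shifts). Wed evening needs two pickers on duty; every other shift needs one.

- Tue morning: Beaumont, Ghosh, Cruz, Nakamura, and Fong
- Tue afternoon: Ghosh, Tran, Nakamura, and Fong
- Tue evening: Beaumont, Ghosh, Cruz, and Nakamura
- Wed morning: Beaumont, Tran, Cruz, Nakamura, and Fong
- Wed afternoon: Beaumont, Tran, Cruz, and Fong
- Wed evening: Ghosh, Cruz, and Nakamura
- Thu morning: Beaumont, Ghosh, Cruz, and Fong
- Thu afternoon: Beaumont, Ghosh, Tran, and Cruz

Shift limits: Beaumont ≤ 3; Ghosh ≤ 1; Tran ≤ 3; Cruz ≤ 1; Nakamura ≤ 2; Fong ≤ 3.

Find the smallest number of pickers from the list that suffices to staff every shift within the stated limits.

4

9 slots to fill and no one can take more than 3, so at least ⌈9/3⌉ = 3 pickers are needed.
No set of 3 pickers can cover every shift (each such set leaves at least one shift with no one available or exceeds a cap).
Beaumont, Ghosh, Tran, and Nakamura alone can cover everything: Tue morning→Beaumont, Tue afternoon→Tran, Tue evening→Nakamura, Wed morning→Tran, Wed afternoon→Beaumont, Wed evening→Ghosh+Nakamura, Thu morning→Beaumont, Thu afternoon→Tran.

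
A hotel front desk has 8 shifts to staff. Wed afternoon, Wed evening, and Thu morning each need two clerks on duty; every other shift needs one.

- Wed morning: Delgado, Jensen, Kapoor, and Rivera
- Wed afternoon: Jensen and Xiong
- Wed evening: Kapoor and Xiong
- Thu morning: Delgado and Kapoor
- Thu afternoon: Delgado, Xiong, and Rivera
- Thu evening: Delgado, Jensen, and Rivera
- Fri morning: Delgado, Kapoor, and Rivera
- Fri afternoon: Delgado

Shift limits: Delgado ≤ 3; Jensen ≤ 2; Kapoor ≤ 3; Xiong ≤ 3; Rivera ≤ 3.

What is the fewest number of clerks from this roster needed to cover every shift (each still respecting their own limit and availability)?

11 slots to fill and no one can take more than 3, so at least ⌈11/3⌉ = 4 clerks are needed.
Delgado, Jensen, Kapoor, and Xiong alone can cover everything: Wed morning→Jensen, Wed afternoon→Jensen+Xiong, Wed evening→Kapoor+Xiong, Thu morning→Delgado+Kapoor, Thu afternoon→Xiong, Thu evening→Delgado, Fri morning→Kapoor, Fri afternoon→Delgado.

4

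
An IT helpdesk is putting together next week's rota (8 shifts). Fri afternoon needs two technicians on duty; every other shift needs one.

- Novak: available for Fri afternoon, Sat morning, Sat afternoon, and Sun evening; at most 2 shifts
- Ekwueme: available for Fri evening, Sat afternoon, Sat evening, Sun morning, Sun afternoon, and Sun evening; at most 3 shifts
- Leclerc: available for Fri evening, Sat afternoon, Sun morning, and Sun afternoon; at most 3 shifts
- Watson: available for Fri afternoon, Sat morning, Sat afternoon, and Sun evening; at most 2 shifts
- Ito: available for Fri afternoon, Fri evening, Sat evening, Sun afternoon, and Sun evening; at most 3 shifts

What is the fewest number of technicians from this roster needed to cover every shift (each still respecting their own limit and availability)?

4

9 slots to fill and no one can take more than 3, so at least ⌈9/3⌉ = 3 technicians are needed.
No set of 3 technicians can cover every shift (each such set leaves at least one shift with no one available or exceeds a cap).
Novak, Ekwueme, Leclerc, and Watson alone can cover everything: Fri afternoon→Novak+Watson, Fri evening→Ekwueme, Sat morning→Novak, Sat afternoon→Leclerc, Sat evening→Ekwueme, Sun morning→Ekwueme, Sun afternoon→Leclerc, Sun evening→Watson.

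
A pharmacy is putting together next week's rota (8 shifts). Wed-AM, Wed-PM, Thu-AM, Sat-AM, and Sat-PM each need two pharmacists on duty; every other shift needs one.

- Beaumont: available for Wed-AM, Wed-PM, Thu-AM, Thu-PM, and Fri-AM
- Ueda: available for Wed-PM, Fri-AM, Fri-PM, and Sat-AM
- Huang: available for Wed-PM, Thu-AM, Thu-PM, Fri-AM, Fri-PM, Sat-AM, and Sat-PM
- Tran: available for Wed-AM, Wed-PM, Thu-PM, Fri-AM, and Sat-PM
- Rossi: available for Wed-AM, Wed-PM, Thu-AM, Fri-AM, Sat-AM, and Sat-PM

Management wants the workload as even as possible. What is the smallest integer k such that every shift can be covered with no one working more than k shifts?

3

With 5 pharmacists and 13 worker-slots to fill, someone must work at least ⌈13/5⌉ = 3 shifts, so k ≥ 3.
k = 3 works: Wed-AM→Beaumont+Tran, Wed-PM→Tran+Rossi, Thu-AM→Beaumont+Huang, Thu-PM→Beaumont, Fri-AM→Ueda, Fri-PM→Ueda, Sat-AM→Ueda+Huang, Sat-PM→Huang+Tran.
Loads: Beaumont 3, Ueda 3, Huang 3, Tran 3, Rossi 1 — all ≤ 3.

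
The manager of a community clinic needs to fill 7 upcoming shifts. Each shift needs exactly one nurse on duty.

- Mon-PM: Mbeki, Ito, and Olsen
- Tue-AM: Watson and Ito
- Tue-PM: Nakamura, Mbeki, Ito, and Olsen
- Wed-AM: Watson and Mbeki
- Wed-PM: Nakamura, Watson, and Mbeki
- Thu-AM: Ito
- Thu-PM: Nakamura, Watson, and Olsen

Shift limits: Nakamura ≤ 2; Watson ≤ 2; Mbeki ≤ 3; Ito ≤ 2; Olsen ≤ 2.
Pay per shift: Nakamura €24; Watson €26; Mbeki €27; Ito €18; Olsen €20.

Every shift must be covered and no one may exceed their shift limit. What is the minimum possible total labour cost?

Thu-AM can only be covered by Ito, so that assignment is forced.
Picking the cheapest available nurse for each shift independently would cost €142, but that ignores the shift limits.
An optimal schedule: Mon-PM→Olsen, Tue-AM→Ito, Tue-PM→Nakamura, Wed-AM→Watson, Wed-PM→Nakamura, Thu-AM→Ito, Thu-PM→Olsen.
Total: 20 + 18 + 24 + 26 + 24 + 18 + 20 = €150.

€150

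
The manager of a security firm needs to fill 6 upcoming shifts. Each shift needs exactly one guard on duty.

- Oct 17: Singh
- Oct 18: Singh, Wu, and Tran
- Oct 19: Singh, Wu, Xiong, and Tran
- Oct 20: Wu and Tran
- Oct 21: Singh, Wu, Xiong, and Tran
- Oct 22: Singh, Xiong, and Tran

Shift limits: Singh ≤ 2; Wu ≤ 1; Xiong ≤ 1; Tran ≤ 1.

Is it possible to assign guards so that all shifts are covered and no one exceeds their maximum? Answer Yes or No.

Total capacity is 2+1+1+1 = 5 but 6 worker-slots are needed — infeasible.

No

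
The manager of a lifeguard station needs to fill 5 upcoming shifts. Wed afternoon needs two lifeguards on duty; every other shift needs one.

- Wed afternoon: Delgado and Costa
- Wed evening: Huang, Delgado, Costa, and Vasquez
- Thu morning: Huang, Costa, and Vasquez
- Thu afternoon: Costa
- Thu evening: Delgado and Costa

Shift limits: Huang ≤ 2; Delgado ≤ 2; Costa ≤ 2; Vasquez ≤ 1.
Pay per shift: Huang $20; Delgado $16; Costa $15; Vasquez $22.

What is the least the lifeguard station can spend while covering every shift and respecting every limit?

Wed afternoon can only be covered by Delgado and Costa, so that assignment is forced.
Thu afternoon can only be covered by Costa, so that assignment is forced.
Picking the cheapest available lifeguard for each shift independently would cost $91, but that ignores the shift limits.
An optimal schedule: Wed afternoon→Delgado+Costa, Wed evening→Huang, Thu morning→Huang, Thu afternoon→Costa, Thu evening→Delgado.
Total: 16 + 15 + 20 + 20 + 15 + 16 = $102.

$102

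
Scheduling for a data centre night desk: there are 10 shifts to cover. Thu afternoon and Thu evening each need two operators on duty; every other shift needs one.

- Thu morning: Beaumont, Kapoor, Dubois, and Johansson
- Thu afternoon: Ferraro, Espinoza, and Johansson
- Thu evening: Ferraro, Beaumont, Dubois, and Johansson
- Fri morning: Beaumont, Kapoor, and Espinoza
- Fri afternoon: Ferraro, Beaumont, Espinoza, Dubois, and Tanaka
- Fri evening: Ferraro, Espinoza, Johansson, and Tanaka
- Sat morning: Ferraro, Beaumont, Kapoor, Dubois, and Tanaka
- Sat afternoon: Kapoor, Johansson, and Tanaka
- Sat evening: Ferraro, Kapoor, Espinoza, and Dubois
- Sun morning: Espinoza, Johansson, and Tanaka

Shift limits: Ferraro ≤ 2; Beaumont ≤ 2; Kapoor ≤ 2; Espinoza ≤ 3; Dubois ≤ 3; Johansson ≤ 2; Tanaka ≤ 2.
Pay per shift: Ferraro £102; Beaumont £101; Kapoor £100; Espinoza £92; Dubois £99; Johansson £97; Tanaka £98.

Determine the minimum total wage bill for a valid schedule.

£1163

Picking the cheapest available operator for each shift independently would cost £1137, but that ignores the shift limits.
An optimal schedule: Thu morning→Dubois, Thu afternoon→Espinoza+Johansson, Thu evening→Johansson+Dubois, Fri morning→Espinoza, Fri afternoon→Dubois, Fri evening→Tanaka, Sat morning→Kapoor, Sat afternoon→Tanaka, Sat evening→Kapoor, Sun morning→Espinoza.
Total: 99 + 92 + 97 + 97 + 99 + 92 + 99 + 98 + 100 + 98 + 100 + 92 = £1163.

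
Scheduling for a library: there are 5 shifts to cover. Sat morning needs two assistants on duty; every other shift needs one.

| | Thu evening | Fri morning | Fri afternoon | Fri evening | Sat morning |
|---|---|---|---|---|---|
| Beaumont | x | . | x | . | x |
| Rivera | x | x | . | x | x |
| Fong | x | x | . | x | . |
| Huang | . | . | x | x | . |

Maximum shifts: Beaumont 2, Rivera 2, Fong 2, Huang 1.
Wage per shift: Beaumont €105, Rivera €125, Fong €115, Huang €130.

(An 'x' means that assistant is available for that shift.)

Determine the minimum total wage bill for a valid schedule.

Sat morning can only be covered by Beaumont and Rivera, so that assignment is forced.
Picking the cheapest available assistant for each shift independently would cost €670, but that ignores the shift limits.
An optimal schedule: Thu evening→Fong, Fri morning→Rivera, Fri afternoon→Beaumont, Fri evening→Fong, Sat morning→Beaumont+Rivera.
Total: 115 + 125 + 105 + 115 + 105 + 125 = €690.

€690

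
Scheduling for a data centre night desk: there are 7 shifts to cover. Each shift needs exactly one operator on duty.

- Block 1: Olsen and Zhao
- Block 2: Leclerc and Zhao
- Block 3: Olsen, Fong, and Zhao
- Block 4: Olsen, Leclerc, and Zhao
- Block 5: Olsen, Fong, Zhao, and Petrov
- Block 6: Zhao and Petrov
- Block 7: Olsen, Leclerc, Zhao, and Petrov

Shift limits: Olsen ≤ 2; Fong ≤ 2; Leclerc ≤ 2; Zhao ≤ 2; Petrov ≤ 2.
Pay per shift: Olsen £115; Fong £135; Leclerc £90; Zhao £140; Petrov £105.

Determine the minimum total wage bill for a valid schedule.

Picking the cheapest available operator for each shift independently would cost £710, but that ignores the shift limits.
An optimal schedule: Block 1→Olsen, Block 2→Leclerc, Block 3→Olsen, Block 4→Leclerc, Block 5→Fong, Block 6→Petrov, Block 7→Petrov.
Total: 115 + 90 + 115 + 90 + 135 + 105 + 105 = £755.

£755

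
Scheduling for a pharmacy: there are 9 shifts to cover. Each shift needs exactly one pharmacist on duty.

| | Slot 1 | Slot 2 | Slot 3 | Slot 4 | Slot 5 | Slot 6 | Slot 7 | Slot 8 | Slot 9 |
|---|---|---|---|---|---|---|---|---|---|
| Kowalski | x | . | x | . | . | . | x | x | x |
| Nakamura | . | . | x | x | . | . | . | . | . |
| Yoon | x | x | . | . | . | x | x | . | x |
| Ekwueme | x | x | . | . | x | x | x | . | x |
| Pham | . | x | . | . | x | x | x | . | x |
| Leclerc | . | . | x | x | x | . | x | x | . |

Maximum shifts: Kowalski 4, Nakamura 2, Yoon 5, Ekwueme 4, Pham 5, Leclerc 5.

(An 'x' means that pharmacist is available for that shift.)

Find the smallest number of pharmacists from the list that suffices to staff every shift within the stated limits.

2

9 slots to fill and no one can take more than 5, so at least ⌈9/5⌉ = 2 pharmacists are needed.
Yoon and Leclerc alone can cover everything: Slot 1→Yoon, Slot 2→Yoon, Slot 3→Leclerc, Slot 4→Leclerc, Slot 5→Leclerc, Slot 6→Yoon, Slot 7→Yoon, Slot 8→Leclerc, Slot 9→Yoon.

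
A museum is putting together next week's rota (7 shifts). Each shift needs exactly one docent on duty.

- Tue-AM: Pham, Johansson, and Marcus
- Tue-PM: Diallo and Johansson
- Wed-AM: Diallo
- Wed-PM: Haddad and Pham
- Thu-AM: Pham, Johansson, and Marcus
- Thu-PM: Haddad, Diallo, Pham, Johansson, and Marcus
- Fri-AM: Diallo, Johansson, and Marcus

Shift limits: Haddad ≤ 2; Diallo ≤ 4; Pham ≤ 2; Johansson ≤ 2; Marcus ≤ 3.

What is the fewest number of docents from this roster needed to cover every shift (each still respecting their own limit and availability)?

3

7 slots to fill and no one can take more than 4, so at least ⌈7/4⌉ = 2 docents are needed.
No set of 2 docents can cover every shift (each such set leaves at least one shift with no one available or exceeds a cap).
Haddad, Diallo, and Pham alone can cover everything: Tue-AM→Pham, Tue-PM→Diallo, Wed-AM→Diallo, Wed-PM→Haddad, Thu-AM→Pham, Thu-PM→Haddad, Fri-AM→Diallo.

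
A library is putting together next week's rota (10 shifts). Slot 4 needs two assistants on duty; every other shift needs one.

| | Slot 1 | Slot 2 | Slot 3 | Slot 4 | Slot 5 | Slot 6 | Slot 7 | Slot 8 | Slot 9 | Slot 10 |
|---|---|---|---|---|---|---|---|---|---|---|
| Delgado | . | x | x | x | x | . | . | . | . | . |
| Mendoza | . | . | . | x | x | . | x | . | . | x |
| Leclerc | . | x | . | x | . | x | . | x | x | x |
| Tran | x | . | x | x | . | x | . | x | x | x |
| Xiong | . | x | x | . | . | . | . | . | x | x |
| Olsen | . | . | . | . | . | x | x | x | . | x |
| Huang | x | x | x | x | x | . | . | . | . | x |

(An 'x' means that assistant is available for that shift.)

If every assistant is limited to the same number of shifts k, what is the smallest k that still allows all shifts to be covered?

2

With 7 assistants and 11 worker-slots to fill, someone must work at least ⌈11/7⌉ = 2 shifts, so k ≥ 2.
k = 2 works: Slot 1→Tran, Slot 2→Delgado, Slot 3→Xiong, Slot 4→Mendoza+Huang, Slot 5→Delgado, Slot 6→Leclerc, Slot 7→Mendoza, Slot 8→Leclerc, Slot 9→Tran, Slot 10→Xiong.
Loads: Delgado 2, Mendoza 2, Leclerc 2, Tran 2, Xiong 2, Olsen 0, Huang 1 — all ≤ 2.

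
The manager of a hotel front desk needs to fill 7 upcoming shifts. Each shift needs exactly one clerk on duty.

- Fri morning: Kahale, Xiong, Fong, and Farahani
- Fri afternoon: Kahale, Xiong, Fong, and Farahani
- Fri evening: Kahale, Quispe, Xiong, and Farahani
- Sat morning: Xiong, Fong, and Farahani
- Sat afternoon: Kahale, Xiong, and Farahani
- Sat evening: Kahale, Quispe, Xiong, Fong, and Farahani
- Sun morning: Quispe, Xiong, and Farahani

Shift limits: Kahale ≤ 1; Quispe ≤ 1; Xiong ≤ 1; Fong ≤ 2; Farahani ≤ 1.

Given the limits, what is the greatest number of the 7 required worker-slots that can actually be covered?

Total capacity across all clerks is 1+1+1+2+1 = 6, and 7 slots are needed, so at most 6 can be filled.
An assignment achieving 6: Fri morning→Fong, Fri afternoon→Fong, Fri evening→Farahani, Sat morning→Xiong, Sat afternoon→Kahale, Sun morning→Quispe.
Loads: Kahale 1/1, Quispe 1/1, Xiong 1/1, Fong 2/2, Farahani 1/1.

6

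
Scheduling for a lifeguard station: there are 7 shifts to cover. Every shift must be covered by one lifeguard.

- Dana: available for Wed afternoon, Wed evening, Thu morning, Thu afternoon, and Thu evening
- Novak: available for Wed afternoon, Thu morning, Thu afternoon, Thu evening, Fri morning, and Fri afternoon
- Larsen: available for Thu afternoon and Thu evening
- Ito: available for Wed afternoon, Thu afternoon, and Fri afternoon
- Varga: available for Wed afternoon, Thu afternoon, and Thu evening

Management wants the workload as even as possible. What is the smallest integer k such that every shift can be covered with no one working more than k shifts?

With 5 lifeguards and 7 worker-slots to fill, someone must work at least ⌈7/5⌉ = 2 shifts, so k ≥ 2.
k = 2 works: Wed afternoon→Ito, Wed evening→Dana, Thu morning→Dana, Thu afternoon→Larsen, Thu evening→Larsen, Fri morning→Novak, Fri afternoon→Novak.
Loads: Dana 2, Novak 2, Larsen 2, Ito 1, Varga 0 — all ≤ 2.

2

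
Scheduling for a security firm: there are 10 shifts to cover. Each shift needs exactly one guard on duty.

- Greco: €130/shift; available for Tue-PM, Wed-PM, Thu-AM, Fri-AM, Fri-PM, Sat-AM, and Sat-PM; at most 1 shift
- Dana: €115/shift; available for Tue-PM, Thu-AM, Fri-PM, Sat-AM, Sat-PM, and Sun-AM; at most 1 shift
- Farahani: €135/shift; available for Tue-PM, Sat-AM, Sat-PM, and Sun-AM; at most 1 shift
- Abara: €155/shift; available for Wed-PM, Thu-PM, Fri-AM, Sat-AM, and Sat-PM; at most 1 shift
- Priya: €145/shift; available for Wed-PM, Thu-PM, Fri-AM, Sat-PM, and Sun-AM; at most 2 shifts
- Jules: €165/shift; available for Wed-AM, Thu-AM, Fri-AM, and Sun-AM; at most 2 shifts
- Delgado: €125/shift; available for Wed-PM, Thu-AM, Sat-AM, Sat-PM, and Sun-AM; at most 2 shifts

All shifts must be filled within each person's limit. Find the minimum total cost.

Wed-AM can only be covered by Jules, so that assignment is forced.
Picking the cheapest available guard for each shift independently would cost €1255, but that ignores the shift limits.
An optimal schedule: Tue-PM→Dana, Wed-AM→Jules, Wed-PM→Priya, Thu-AM→Jules, Thu-PM→Abara, Fri-AM→Priya, Fri-PM→Greco, Sat-AM→Farahani, Sat-PM→Delgado, Sun-AM→Delgado.
Total: 115 + 165 + 145 + 165 + 155 + 145 + 130 + 135 + 125 + 125 = €1405.

€1405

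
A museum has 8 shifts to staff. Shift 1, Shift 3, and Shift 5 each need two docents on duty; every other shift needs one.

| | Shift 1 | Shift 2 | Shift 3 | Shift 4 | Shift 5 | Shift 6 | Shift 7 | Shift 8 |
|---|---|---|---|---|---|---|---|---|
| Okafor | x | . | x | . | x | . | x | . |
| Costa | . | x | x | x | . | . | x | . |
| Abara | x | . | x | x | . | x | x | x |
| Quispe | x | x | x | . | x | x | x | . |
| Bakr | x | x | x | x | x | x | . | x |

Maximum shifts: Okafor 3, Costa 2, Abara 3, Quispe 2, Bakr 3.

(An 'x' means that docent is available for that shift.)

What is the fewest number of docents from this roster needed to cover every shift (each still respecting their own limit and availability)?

11 slots to fill and no one can take more than 3, so at least ⌈11/3⌉ = 4 docents are needed.
Okafor, Costa, Abara, and Bakr alone can cover everything: Shift 1→Okafor+Abara, Shift 2→Costa, Shift 3→Costa+Bakr, Shift 4→Bakr, Shift 5→Okafor+Bakr, Shift 6→Abara, Shift 7→Okafor, Shift 8→Abara.

4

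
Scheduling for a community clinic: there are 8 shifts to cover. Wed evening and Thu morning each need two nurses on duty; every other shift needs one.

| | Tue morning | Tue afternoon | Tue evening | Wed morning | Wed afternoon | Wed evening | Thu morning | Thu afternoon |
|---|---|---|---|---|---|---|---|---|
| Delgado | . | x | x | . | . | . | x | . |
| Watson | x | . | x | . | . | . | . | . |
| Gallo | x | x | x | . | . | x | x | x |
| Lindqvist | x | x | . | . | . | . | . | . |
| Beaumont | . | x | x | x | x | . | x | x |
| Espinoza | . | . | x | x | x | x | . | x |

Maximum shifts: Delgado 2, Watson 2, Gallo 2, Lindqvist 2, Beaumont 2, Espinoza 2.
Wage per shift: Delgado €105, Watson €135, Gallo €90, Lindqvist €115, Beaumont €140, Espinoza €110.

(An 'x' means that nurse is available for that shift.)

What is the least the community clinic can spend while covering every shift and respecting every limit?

Wed evening can only be covered by Gallo and Espinoza, so that assignment is forced.
Picking the cheapest available nurse for each shift independently would cost €975, but that ignores the shift limits.
An optimal schedule: Tue morning→Lindqvist, Tue afternoon→Lindqvist, Tue evening→Delgado, Wed morning→Espinoza, Wed afternoon→Beaumont, Wed evening→Gallo+Espinoza, Thu morning→Gallo+Delgado, Thu afternoon→Beaumont.
Total: 115 + 115 + 105 + 110 + 140 + 90 + 110 + 90 + 105 + 140 = €1120.

€1120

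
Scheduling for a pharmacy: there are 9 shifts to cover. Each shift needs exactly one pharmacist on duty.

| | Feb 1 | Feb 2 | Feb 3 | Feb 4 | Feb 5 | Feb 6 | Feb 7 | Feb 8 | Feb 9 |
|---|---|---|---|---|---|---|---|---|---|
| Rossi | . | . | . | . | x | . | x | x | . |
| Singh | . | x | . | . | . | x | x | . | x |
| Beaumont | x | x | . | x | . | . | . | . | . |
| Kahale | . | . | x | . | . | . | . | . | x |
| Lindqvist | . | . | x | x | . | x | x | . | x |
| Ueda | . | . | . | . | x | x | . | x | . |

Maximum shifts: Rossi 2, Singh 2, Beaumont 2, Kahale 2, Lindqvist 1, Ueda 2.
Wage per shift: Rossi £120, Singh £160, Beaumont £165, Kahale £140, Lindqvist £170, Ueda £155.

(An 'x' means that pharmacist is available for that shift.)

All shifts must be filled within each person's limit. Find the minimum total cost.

£1320

Feb 1 can only be covered by Beaumont, so that assignment is forced.
Picking the cheapest available pharmacist for each shift independently would cost £1285, but that ignores the shift limits.
An optimal schedule: Feb 1→Beaumont, Feb 2→Singh, Feb 3→Kahale, Feb 4→Beaumont, Feb 5→Rossi, Feb 6→Ueda, Feb 7→Rossi, Feb 8→Ueda, Feb 9→Kahale.
Total: 165 + 160 + 140 + 165 + 120 + 155 + 120 + 155 + 140 = £1320.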